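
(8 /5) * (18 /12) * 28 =336 /5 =67.20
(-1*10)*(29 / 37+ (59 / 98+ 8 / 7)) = -45845 / 1813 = -25.29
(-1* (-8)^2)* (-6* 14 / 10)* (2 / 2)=2688 / 5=537.60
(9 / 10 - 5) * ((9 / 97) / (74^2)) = -369 / 5311720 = -0.00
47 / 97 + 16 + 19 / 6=19.65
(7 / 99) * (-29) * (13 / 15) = -2639 / 1485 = -1.78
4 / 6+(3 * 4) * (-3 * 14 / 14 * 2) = -214 / 3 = -71.33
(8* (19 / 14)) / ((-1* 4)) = -19 / 7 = -2.71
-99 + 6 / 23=-2271 / 23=-98.74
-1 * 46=-46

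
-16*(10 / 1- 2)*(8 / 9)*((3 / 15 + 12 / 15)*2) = -2048 / 9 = -227.56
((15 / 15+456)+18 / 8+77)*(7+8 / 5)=18447 / 4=4611.75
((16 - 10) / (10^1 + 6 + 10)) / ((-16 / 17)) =-51 / 208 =-0.25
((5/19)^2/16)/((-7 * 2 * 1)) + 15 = 1212935/80864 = 15.00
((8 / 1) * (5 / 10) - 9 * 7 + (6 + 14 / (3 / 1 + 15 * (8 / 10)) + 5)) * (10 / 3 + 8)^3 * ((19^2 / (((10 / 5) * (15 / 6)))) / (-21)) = 10017253264 / 42525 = 235561.51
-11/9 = -1.22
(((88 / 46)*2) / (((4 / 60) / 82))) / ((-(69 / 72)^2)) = -62346240 / 12167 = -5124.21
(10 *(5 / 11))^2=2500 / 121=20.66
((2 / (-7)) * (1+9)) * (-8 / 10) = 16 / 7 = 2.29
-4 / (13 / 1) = -4 / 13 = -0.31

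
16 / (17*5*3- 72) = 16 / 183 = 0.09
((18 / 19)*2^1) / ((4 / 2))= 18 / 19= 0.95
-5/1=-5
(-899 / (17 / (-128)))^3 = 1523733388853248 / 4913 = 310143168909.68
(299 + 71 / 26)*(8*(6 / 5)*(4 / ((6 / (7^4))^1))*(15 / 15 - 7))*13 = -361648224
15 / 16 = 0.94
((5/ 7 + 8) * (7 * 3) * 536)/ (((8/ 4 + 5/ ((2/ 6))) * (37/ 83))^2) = 675728232/ 395641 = 1707.93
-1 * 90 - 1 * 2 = -92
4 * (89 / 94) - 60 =-2642 / 47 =-56.21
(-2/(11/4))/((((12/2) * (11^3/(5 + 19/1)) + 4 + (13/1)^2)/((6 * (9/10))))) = -864/111265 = -0.01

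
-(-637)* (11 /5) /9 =7007 /45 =155.71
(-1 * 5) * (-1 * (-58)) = -290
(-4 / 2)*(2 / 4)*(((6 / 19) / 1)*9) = -54 / 19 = -2.84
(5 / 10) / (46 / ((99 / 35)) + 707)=99 / 143206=0.00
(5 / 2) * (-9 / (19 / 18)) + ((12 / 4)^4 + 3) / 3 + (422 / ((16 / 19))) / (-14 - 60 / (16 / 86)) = 265713 / 51148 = 5.19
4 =4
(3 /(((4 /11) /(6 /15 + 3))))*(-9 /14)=-5049 /280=-18.03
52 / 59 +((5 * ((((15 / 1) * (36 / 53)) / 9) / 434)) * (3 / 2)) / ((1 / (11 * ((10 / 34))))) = 10897009 / 11535503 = 0.94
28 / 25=1.12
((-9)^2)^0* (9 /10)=9 /10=0.90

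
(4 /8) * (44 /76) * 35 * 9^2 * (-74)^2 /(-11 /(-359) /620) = 1727717153400 /19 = 90932481757.89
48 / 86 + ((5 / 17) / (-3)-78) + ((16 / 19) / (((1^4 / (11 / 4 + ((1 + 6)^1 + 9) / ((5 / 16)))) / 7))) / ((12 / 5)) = 2290388 / 41667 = 54.97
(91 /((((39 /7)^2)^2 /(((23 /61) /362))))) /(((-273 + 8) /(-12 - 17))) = 11210269 /1041356315610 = 0.00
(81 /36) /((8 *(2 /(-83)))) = -747 /64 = -11.67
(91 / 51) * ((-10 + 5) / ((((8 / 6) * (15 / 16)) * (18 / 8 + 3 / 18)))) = -1456 / 493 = -2.95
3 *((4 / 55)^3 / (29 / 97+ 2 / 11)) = 6208 / 2586375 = 0.00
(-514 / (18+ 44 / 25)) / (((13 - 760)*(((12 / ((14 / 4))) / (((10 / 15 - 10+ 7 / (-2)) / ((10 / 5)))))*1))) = -3463075 / 53138592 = -0.07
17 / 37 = 0.46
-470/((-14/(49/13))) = 1645/13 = 126.54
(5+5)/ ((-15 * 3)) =-2/ 9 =-0.22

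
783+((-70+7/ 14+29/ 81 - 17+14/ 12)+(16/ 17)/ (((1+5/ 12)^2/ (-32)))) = 271809052/ 397953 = 683.02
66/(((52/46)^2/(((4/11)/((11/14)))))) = 44436/1859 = 23.90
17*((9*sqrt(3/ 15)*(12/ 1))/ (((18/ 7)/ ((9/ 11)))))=261.25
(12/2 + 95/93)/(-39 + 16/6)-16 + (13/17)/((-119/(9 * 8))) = -16.66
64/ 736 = 2/ 23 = 0.09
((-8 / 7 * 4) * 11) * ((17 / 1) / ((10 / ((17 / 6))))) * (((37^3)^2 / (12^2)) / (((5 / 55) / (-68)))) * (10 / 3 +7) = 94565814683322334 / 2835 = 33356548389178.95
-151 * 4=-604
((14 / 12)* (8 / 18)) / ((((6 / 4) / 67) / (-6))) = -3752 / 27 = -138.96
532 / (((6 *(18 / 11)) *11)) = 133 / 27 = 4.93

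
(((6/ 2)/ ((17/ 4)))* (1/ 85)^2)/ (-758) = -6/ 46550675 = -0.00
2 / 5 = 0.40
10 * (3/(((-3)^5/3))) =-0.37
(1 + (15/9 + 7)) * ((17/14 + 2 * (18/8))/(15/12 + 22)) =4640/1953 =2.38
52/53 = 0.98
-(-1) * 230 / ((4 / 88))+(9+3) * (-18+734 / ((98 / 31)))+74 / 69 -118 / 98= 526475 / 69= 7630.07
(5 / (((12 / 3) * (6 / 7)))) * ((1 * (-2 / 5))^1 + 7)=77 / 8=9.62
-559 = -559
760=760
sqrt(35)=5.92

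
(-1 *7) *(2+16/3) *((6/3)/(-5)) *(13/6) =2002/45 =44.49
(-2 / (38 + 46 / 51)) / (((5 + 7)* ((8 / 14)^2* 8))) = -833 / 507904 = -0.00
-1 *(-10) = 10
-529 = -529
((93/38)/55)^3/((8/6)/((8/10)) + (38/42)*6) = 16891497/1360270021000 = 0.00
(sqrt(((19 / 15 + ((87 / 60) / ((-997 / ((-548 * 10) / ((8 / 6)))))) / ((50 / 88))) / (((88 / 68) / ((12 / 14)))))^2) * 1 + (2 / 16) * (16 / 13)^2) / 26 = 2593588337 / 8433074650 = 0.31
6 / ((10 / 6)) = 18 / 5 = 3.60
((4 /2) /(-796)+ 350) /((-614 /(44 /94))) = -0.27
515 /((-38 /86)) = -22145 /19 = -1165.53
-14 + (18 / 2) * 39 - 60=277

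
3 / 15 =1 / 5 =0.20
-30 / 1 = -30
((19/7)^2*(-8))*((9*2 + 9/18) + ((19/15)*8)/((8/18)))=-85196/35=-2434.17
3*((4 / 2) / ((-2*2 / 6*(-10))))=9 / 10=0.90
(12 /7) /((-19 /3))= -36 /133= -0.27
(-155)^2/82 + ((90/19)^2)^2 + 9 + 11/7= 60367662003/74804254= 807.01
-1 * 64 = -64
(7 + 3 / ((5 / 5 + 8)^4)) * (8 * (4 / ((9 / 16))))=7838720 / 19683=398.25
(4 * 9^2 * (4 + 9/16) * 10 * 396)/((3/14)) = 27318060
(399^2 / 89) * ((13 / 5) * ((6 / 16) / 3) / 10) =2069613 / 35600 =58.14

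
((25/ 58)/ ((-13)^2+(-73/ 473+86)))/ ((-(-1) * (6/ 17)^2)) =3417425/ 251691696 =0.01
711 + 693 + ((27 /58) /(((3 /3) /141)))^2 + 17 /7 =134571323 /23548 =5714.77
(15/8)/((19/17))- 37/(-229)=64019/34808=1.84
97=97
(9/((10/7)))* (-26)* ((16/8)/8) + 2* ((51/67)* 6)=-42633/1340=-31.82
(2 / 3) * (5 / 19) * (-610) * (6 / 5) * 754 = -96829.47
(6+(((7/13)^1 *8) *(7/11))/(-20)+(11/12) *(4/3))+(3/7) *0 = 7.09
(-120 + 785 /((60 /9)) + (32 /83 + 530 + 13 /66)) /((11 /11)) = 5788411 /10956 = 528.33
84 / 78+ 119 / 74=2583 / 962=2.69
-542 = -542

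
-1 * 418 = -418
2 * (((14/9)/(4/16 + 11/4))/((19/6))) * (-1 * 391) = -21896/171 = -128.05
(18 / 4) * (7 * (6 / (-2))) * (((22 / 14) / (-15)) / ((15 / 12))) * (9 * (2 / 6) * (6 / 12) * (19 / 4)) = 5643 / 100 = 56.43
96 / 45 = 32 / 15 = 2.13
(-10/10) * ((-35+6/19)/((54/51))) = 11203/342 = 32.76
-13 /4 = -3.25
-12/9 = -4/3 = -1.33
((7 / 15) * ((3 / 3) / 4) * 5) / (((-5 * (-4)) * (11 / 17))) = 119 / 2640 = 0.05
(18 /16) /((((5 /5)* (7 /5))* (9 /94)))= 8.39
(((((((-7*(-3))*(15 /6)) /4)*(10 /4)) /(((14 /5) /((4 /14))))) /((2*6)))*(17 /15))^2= 180625 /1806336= 0.10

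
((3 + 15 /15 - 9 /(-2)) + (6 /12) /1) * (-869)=-7821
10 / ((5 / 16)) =32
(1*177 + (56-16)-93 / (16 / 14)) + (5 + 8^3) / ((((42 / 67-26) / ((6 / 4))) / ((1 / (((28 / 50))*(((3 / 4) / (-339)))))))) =23614357 / 952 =24805.00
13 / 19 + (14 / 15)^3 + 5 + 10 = 1057886 / 64125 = 16.50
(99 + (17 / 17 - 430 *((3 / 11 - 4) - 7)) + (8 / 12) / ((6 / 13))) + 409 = 5123.17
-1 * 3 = -3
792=792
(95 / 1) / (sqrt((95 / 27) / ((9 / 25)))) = 9 * sqrt(285) / 5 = 30.39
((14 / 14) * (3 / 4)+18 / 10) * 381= 19431 / 20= 971.55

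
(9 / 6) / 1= 3 / 2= 1.50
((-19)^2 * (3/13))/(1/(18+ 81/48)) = 341145/208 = 1640.12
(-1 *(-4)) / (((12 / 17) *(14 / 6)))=17 / 7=2.43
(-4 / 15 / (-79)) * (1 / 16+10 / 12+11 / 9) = 61 / 8532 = 0.01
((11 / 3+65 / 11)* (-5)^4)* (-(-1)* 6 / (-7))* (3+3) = -2370000 / 77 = -30779.22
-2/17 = -0.12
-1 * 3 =-3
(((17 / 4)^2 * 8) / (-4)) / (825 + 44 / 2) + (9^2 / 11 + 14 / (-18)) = 399031 / 60984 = 6.54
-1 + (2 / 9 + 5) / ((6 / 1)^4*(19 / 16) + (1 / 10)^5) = -1380400009 / 1385100009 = -1.00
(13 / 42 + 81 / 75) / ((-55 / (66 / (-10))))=1459 / 8750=0.17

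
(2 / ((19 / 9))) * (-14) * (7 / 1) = -1764 / 19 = -92.84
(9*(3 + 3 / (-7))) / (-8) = -81 / 28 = -2.89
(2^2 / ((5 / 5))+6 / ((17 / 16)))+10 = 334 / 17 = 19.65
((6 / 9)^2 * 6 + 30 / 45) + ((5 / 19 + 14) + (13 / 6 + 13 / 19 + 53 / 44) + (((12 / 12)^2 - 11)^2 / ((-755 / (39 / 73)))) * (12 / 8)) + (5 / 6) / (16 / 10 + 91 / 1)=275900033317 / 12799951692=21.55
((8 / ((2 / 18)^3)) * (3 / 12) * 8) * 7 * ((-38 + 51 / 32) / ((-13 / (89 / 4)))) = 529104555 / 104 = 5087543.80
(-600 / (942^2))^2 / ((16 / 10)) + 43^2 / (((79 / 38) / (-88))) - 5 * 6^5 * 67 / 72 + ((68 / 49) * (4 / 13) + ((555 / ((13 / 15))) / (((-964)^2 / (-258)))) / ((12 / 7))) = -58531966462243029417849847 / 511436484474981627744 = -114446.21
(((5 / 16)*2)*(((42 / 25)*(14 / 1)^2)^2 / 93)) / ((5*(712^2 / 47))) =16588509 / 1227755000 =0.01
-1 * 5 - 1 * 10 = -15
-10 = -10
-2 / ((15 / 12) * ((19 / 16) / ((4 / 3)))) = -512 / 285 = -1.80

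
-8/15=-0.53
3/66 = 1/22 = 0.05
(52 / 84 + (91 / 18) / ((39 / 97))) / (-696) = -4987 / 263088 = -0.02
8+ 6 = 14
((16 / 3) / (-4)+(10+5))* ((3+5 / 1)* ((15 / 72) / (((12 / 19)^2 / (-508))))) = -9398635 / 324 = -29008.13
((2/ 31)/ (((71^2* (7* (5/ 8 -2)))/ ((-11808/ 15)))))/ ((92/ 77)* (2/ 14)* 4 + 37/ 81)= 35707392/ 38873192605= 0.00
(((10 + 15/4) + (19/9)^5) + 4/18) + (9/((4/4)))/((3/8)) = 18873283/236196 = 79.91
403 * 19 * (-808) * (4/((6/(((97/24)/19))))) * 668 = -5274783176/9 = -586087019.56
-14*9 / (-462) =3 / 11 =0.27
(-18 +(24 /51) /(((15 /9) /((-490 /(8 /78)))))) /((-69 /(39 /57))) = 100698 /7429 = 13.55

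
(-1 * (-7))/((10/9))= 63/10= 6.30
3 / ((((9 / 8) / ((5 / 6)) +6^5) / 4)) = 80 / 51849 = 0.00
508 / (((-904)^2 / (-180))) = -5715 / 51076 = -0.11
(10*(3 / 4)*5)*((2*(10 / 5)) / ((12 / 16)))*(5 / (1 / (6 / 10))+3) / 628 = 300 / 157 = 1.91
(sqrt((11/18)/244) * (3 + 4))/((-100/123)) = -0.43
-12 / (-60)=1 / 5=0.20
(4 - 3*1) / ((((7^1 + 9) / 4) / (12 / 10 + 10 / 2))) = 31 / 20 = 1.55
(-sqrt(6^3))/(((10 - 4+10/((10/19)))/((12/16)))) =-9 * sqrt(6)/50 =-0.44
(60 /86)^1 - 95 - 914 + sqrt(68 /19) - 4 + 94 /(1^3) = -39487 /43 + 2 *sqrt(323) /19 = -916.41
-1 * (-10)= 10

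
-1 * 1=-1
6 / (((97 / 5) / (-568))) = -17040 / 97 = -175.67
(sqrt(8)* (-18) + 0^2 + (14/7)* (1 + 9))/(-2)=-10 + 18* sqrt(2)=15.46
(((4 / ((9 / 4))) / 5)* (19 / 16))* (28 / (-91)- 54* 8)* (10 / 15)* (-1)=42712 / 351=121.69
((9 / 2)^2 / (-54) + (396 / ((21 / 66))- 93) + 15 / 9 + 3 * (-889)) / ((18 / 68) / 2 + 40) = -4324375 / 114618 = -37.73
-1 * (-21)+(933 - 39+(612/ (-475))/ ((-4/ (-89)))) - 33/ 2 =826341/ 950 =869.83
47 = 47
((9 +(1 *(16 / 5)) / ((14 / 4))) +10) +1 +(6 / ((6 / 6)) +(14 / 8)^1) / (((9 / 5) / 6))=9817 / 210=46.75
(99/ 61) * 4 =396/ 61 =6.49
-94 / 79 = -1.19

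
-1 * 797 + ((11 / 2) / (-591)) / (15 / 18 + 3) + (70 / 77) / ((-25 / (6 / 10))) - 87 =-1101516311 / 1246025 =-884.02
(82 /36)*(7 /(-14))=-41 /36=-1.14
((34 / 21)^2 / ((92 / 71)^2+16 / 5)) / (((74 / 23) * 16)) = 167537635 / 16052795136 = 0.01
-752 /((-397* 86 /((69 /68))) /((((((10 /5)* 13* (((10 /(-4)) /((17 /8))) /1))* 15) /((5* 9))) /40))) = -28106 /4933519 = -0.01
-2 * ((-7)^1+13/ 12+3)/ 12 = 35/ 72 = 0.49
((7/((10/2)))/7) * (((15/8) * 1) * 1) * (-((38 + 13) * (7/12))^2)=-42483/128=-331.90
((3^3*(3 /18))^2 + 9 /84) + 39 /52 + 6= 759 /28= 27.11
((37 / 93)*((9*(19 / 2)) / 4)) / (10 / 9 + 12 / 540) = 31635 / 4216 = 7.50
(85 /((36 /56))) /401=1190 /3609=0.33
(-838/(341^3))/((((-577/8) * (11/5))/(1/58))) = 0.00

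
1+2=3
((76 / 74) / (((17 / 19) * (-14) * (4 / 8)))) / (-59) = 722 / 259777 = 0.00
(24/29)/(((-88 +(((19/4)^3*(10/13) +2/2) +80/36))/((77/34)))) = -3459456/4315229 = -0.80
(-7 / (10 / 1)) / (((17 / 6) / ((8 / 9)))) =-56 / 255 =-0.22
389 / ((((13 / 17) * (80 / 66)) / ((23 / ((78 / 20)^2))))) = 8365445 / 13182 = 634.61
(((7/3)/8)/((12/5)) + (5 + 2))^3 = 8627738651/23887872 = 361.18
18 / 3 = 6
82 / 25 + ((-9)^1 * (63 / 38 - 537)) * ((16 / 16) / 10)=921667 / 1900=485.09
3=3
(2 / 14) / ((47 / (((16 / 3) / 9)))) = 16 / 8883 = 0.00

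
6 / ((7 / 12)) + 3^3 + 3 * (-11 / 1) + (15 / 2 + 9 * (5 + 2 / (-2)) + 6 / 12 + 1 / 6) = 2035 / 42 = 48.45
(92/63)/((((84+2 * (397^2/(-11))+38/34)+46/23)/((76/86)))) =-653752/14472602235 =-0.00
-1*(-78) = 78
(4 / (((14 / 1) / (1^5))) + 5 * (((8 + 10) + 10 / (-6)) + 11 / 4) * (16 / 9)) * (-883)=-28356662 / 189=-150035.25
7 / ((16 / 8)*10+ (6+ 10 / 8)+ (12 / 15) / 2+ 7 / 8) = 40 / 163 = 0.25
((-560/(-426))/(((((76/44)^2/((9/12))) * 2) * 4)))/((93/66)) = 46585/1589122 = 0.03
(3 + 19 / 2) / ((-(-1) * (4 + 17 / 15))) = 375 / 154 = 2.44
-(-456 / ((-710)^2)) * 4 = 456 / 126025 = 0.00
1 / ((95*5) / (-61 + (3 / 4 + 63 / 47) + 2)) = -10699 / 89300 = -0.12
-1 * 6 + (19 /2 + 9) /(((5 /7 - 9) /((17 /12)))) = -12755 /1392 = -9.16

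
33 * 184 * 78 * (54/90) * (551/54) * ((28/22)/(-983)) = -18451888/4915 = -3754.20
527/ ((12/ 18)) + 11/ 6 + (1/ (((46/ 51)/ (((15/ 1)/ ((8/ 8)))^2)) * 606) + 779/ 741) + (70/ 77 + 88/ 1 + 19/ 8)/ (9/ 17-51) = 138911292473/ 175395792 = 791.99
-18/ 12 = -3/ 2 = -1.50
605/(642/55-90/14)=232925/2019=115.37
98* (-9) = -882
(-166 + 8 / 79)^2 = 171767236 / 6241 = 27522.39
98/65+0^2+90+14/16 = 48039/520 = 92.38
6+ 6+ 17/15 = 197/15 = 13.13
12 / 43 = 0.28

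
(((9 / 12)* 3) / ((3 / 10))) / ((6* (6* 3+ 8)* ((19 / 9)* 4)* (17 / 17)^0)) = 45 / 7904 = 0.01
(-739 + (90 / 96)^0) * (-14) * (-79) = -816228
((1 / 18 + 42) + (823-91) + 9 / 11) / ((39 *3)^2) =153425 / 2710422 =0.06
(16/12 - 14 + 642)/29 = 1888/87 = 21.70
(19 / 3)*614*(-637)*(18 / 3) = -14862484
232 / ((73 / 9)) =2088 / 73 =28.60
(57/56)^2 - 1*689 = -687.96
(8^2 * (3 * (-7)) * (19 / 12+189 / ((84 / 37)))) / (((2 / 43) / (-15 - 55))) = 171594080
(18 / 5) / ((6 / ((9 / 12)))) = 9 / 20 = 0.45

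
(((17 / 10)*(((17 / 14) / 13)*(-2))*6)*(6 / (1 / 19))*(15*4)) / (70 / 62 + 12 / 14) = -36767736 / 5603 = -6562.15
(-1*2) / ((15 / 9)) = -6 / 5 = -1.20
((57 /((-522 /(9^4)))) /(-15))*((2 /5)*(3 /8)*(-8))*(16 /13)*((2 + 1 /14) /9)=-36936 /2275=-16.24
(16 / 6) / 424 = 1 / 159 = 0.01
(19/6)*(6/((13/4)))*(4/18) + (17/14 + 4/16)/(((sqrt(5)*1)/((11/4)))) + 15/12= 451*sqrt(5)/560 + 1193/468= 4.35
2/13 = 0.15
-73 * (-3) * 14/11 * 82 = 251412/11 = 22855.64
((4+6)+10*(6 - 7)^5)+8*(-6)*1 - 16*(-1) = -32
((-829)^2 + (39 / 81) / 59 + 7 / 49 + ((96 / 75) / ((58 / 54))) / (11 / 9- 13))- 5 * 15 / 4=1177836278519023 / 1713908700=687222.30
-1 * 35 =-35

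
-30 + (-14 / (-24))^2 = -4271 / 144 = -29.66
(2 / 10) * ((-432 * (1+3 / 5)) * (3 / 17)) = -10368 / 425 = -24.40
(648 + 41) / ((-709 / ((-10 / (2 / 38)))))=130910 / 709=184.64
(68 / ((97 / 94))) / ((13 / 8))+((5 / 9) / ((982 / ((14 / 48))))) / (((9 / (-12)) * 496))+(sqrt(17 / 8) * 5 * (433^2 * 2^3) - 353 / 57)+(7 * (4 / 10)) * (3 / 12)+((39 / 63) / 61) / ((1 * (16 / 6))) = 141521008377272357 / 4036219216061760+1874890 * sqrt(34) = 10932428.46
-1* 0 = 0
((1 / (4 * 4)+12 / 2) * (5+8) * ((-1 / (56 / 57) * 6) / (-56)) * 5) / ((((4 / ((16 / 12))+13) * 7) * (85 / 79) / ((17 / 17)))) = 17034849 / 47767552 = 0.36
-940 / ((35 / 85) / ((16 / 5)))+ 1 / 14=-102271 / 14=-7305.07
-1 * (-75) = 75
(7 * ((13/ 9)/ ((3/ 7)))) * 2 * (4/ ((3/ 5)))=25480/ 81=314.57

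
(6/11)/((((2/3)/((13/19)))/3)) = 1.68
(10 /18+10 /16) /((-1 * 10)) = -17 /144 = -0.12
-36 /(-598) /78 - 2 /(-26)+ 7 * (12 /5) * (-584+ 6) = -188720114 /19435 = -9710.32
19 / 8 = 2.38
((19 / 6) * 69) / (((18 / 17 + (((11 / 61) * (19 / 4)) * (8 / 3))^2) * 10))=248789781 / 71462200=3.48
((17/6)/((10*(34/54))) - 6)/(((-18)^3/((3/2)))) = 37/25920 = 0.00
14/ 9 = 1.56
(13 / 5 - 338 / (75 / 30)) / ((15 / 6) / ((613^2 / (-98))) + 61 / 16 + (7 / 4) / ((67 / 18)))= -30.97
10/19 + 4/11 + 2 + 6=1858/209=8.89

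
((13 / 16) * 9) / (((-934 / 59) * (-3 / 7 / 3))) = 3.23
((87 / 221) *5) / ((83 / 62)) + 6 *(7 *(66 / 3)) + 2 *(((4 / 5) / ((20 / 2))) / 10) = 2122024436 / 2292875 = 925.49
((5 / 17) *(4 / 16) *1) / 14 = 5 / 952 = 0.01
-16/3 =-5.33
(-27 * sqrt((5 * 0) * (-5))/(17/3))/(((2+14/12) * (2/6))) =0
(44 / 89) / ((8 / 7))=77 / 178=0.43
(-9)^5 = -59049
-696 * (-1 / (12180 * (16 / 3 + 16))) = 3 / 1120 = 0.00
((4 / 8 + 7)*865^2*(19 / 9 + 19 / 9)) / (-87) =-71081375 / 261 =-272342.43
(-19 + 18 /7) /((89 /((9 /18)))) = -115 /1246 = -0.09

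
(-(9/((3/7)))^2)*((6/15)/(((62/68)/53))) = -1589364/155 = -10253.96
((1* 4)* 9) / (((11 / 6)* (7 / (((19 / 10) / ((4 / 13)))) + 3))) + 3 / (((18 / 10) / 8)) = 609296 / 33693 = 18.08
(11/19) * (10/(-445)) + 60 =101438/1691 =59.99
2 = 2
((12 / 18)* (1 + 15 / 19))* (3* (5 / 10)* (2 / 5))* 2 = 136 / 95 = 1.43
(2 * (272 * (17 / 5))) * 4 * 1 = 36992 / 5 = 7398.40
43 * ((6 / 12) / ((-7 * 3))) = -43 / 42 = -1.02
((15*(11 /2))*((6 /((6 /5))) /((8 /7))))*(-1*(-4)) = 1443.75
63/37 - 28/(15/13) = -12523/555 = -22.56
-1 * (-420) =420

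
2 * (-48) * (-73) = 7008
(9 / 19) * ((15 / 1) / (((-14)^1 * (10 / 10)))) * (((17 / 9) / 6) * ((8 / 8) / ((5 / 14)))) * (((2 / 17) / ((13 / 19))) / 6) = -1 / 78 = -0.01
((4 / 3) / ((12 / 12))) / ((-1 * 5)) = -4 / 15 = -0.27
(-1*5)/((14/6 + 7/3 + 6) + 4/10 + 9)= -75/301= -0.25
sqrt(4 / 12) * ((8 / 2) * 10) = 40 * sqrt(3) / 3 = 23.09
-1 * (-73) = 73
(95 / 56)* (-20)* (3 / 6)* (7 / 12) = -475 / 48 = -9.90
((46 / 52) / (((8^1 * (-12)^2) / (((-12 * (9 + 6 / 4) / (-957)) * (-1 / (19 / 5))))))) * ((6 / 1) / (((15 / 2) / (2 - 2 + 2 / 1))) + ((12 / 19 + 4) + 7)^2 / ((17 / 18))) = -21047369 / 5461300416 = -0.00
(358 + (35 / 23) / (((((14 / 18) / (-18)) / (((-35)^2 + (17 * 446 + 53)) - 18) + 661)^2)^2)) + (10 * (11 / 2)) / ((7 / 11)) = 57503697746326217884601710510105076316753 / 129387940927121923939128191551283447921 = 444.43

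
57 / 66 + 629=629.86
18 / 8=9 / 4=2.25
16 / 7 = 2.29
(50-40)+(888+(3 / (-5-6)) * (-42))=10004 / 11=909.45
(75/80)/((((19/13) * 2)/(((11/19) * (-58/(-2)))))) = 62205/11552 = 5.38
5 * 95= 475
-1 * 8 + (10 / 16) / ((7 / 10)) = -199 / 28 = -7.11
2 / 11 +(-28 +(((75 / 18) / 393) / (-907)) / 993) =-649862928023 / 23361085638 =-27.82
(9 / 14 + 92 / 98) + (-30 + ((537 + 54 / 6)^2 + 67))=29219149 / 98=298154.58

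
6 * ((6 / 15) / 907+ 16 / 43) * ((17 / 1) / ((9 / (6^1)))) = 4939928 / 195005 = 25.33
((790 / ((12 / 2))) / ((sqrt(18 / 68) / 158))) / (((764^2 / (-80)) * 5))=-62410 * sqrt(34) / 328329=-1.11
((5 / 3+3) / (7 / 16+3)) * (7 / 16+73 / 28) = 62 / 15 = 4.13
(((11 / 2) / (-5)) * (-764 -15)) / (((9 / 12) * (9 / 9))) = 17138 / 15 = 1142.53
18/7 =2.57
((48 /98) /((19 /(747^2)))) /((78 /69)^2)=1771120566 /157339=11256.72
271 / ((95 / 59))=15989 / 95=168.31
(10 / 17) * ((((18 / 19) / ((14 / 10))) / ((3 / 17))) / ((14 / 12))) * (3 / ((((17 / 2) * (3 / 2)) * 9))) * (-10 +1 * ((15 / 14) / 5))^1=-54800 / 110789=-0.49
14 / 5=2.80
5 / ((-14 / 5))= -25 / 14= -1.79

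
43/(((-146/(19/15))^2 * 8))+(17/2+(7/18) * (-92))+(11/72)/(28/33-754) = -27.28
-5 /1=-5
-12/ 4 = -3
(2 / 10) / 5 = 1 / 25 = 0.04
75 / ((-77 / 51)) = -3825 / 77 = -49.68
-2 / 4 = -1 / 2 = -0.50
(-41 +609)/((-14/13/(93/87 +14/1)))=-1613404/203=-7947.80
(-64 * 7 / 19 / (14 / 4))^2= 16384 / 361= 45.39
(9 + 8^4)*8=32840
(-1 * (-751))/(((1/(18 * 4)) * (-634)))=-27036/317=-85.29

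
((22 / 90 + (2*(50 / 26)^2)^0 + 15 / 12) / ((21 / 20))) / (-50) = -449 / 9450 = -0.05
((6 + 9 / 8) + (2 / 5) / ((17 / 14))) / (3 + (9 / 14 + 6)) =35483 / 45900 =0.77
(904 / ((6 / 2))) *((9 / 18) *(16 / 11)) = 7232 / 33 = 219.15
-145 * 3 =-435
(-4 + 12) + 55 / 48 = 439 / 48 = 9.15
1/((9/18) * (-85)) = -2/85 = -0.02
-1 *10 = -10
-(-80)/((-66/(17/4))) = -170/33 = -5.15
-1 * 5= -5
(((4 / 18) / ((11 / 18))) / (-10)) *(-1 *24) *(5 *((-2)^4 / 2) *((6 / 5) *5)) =2304 / 11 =209.45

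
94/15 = 6.27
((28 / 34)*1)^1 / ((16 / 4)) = 7 / 34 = 0.21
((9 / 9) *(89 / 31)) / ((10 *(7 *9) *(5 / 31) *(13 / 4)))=178 / 20475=0.01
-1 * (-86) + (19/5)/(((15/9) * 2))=4357/50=87.14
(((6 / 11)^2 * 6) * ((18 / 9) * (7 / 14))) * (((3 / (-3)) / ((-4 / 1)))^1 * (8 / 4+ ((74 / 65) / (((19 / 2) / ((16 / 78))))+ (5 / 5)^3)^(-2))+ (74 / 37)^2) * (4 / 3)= 3323210086296 / 294674179921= 11.28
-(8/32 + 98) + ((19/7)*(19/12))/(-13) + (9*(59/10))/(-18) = -554357/5460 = -101.53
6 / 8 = 3 / 4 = 0.75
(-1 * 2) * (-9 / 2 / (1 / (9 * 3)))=243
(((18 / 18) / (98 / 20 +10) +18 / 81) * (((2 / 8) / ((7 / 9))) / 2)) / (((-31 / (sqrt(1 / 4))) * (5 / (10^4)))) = -48500 / 32333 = -1.50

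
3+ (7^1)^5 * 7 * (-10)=-1176487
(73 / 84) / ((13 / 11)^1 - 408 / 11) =-803 / 33180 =-0.02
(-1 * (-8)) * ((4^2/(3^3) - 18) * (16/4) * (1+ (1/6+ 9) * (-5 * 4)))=8226880/81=101566.42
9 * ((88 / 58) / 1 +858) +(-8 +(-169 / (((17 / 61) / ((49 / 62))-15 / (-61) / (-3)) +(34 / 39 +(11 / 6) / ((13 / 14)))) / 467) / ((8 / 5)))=20279559695827 / 2624308368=7727.58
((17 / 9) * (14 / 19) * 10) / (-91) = -340 / 2223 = -0.15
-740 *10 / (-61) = 7400 / 61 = 121.31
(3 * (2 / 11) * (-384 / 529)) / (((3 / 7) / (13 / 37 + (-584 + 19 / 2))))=114205056 / 215303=530.44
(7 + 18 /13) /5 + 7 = 564 /65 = 8.68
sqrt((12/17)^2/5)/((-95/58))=-0.19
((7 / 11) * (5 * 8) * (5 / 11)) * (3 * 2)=8400 / 121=69.42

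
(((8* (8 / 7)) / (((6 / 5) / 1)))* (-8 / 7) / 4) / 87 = -320 / 12789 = -0.03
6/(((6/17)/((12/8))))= 25.50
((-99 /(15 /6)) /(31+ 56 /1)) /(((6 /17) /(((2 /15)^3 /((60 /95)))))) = -7106 /1468125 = -0.00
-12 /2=-6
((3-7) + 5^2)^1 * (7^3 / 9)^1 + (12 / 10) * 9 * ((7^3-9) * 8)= 444869 / 15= 29657.93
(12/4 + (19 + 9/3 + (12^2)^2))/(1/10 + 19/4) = 415220/97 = 4280.62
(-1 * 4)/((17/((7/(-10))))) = 14/85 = 0.16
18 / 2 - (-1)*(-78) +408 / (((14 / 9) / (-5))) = -9663 / 7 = -1380.43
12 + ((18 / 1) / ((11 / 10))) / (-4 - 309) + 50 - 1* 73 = -38053 / 3443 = -11.05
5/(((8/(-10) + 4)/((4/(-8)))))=-0.78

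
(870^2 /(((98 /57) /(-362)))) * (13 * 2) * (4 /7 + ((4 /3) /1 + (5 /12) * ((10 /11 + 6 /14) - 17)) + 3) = 3620743928100 /539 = 6717521202.41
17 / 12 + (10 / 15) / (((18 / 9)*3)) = 55 / 36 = 1.53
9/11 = 0.82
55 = 55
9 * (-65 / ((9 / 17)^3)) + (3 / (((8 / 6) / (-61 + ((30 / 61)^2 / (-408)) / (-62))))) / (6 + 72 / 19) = -623424329667721 / 157567620384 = -3956.55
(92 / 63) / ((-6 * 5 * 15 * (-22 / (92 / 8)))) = 529 / 311850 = 0.00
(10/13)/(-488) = -5/3172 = -0.00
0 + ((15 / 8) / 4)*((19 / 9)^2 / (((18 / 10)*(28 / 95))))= 3.94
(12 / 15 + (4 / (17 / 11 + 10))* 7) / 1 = 2048 / 635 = 3.23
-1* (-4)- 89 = -85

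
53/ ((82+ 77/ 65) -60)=3445/ 1507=2.29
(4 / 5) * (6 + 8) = 56 / 5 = 11.20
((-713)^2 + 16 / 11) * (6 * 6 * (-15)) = -3019720500 / 11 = -274520045.45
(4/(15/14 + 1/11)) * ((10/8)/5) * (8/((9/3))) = 1232/537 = 2.29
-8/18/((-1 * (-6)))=-2/27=-0.07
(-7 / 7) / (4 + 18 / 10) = -5 / 29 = -0.17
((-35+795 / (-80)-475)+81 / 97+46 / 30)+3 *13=-11141089 / 23280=-478.57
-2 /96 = -1 /48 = -0.02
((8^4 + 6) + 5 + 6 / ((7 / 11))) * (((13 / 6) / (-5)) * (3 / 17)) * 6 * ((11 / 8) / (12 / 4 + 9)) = -48477 / 224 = -216.42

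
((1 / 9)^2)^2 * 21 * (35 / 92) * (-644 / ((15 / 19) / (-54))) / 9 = 5.96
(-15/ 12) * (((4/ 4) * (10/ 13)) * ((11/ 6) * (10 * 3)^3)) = -618750/ 13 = -47596.15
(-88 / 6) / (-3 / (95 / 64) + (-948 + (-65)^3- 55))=1045 / 19638639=0.00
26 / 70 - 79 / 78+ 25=66499 / 2730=24.36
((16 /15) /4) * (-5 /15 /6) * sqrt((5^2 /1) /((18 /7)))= -sqrt(14) /81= -0.05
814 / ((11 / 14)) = 1036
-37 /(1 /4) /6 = -74 /3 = -24.67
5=5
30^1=30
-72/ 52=-18/ 13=-1.38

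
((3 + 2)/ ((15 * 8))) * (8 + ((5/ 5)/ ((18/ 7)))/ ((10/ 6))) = 247/ 720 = 0.34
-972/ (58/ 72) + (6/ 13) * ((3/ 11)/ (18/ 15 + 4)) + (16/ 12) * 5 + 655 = -88133134/ 161733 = -544.93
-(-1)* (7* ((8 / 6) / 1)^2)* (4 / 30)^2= 448 / 2025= 0.22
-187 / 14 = -13.36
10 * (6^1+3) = 90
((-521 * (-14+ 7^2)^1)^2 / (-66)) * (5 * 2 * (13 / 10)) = -4322697925 / 66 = -65495423.11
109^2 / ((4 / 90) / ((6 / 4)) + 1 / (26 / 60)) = 20851155 / 4102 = 5083.17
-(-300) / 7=300 / 7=42.86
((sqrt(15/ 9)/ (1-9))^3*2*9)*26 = -65*sqrt(15)/ 128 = -1.97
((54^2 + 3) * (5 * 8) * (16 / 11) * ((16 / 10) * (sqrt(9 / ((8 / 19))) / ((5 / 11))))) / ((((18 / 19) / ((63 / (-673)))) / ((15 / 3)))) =-149079168 * sqrt(38) / 673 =-1365506.26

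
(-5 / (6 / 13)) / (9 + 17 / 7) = -91 / 96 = -0.95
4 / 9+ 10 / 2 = 49 / 9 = 5.44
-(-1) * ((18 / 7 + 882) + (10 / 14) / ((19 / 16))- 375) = 67853 / 133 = 510.17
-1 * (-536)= 536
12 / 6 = 2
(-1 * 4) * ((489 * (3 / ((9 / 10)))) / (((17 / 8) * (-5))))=10432 / 17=613.65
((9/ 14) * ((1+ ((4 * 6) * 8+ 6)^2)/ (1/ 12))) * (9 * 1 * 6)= 114321780/ 7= 16331682.86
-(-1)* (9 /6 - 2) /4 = -1 /8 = -0.12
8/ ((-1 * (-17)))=8/ 17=0.47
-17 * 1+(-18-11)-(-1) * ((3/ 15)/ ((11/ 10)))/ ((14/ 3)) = -3539/ 77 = -45.96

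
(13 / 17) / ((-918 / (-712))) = 4628 / 7803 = 0.59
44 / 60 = 11 / 15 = 0.73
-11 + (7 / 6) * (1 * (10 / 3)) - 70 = -694 / 9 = -77.11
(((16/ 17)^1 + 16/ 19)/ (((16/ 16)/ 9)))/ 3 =5.35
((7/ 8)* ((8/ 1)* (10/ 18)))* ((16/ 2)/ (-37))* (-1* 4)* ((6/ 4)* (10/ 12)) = 1400/ 333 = 4.20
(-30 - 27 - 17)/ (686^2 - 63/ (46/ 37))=-3404/ 21645085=-0.00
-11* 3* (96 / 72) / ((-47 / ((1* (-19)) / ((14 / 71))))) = -29678 / 329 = -90.21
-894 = -894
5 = 5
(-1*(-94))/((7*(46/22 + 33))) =517/1351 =0.38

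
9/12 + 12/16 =3/2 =1.50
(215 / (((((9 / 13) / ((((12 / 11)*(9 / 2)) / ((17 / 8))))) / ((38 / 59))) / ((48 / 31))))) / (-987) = -0.72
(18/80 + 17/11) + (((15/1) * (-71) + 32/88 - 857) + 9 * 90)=-488341/440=-1109.87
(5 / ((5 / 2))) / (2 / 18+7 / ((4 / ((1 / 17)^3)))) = 353736 / 19715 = 17.94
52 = 52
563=563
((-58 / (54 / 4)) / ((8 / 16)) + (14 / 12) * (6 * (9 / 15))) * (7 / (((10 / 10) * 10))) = -4151 / 1350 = -3.07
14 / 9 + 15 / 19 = 401 / 171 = 2.35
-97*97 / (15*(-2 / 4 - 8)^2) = -37636 / 4335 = -8.68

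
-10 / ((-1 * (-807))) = -10 / 807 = -0.01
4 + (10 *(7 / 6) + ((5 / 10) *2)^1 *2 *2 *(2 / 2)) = 59 / 3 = 19.67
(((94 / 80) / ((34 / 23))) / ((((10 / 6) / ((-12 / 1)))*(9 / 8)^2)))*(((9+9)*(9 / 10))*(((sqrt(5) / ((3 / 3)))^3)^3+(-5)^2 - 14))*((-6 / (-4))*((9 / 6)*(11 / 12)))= -1605285*sqrt(5) / 17 - 3531627 / 2125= -212810.55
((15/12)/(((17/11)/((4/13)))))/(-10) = -11/442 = -0.02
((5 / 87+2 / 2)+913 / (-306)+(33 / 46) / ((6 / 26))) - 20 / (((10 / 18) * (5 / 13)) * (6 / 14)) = -110836312 / 510255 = -217.22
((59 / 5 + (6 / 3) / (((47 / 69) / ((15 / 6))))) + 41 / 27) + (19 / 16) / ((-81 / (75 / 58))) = 121531543 / 5888160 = 20.64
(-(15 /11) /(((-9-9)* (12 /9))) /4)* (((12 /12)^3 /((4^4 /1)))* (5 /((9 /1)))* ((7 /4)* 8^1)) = 175 /405504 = 0.00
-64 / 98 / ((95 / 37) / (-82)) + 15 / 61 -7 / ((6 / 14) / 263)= -3641351506 / 851865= -4274.56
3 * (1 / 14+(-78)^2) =255531 / 14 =18252.21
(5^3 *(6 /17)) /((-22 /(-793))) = 297375 /187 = 1590.24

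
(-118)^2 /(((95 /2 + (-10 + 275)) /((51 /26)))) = 710124 /8125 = 87.40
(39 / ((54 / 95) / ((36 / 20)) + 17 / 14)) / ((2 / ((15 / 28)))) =6.83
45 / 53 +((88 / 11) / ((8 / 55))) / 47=5030 / 2491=2.02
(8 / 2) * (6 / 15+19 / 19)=28 / 5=5.60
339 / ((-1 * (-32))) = 339 / 32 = 10.59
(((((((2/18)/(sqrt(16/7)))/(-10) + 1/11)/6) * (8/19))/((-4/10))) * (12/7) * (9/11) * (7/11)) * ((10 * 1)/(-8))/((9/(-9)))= -450/25289 + 5 * sqrt(7)/9196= -0.02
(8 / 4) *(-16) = -32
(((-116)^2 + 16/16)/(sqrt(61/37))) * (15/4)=201855 * sqrt(2257)/244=39302.07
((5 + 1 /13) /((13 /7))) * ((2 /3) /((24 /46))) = 1771 /507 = 3.49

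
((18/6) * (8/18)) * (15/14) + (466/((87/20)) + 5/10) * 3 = 131669/406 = 324.31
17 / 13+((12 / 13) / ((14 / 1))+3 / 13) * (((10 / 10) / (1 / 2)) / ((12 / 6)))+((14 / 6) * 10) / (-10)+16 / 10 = 1189 / 1365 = 0.87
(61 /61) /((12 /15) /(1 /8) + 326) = 5 /1662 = 0.00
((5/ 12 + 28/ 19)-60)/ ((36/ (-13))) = 172237/ 8208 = 20.98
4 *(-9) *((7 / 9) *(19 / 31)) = -17.16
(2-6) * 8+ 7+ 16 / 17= -409 / 17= -24.06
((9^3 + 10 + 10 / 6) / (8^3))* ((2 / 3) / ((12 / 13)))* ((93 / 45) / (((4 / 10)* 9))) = 447733 / 746496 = 0.60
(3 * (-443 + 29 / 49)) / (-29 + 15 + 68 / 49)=10839 / 103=105.23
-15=-15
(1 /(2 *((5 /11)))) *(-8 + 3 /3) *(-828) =31878 /5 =6375.60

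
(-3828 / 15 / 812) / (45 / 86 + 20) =-946 / 61775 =-0.02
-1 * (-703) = 703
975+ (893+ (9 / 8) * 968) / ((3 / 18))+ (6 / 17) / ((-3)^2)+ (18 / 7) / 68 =9187093 / 714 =12867.08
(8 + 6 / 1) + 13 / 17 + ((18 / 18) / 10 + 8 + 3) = 4397 / 170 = 25.86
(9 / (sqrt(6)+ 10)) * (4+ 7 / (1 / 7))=2385 / 47 - 477 * sqrt(6) / 94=38.31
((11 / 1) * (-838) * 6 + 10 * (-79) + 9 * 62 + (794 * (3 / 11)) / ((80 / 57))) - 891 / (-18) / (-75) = -121850017 / 2200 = -55386.37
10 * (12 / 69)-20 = -420 / 23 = -18.26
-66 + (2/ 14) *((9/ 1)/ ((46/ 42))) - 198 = -6045/ 23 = -262.83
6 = 6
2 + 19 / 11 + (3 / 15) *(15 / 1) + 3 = 107 / 11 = 9.73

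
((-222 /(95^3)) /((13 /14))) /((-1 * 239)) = 3108 /2663864125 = 0.00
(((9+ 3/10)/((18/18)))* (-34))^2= 2499561/25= 99982.44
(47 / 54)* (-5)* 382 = -44885 / 27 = -1662.41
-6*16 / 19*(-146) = 737.68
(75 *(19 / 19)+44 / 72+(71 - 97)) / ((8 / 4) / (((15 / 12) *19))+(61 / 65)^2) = 71685575 / 1394262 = 51.41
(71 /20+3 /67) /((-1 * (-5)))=4817 /6700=0.72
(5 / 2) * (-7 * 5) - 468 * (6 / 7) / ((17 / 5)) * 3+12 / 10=-523897 / 1190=-440.25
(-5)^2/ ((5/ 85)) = 425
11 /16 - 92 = -1461 /16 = -91.31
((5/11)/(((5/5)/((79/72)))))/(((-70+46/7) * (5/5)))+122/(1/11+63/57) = 4482814727/43956000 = 101.98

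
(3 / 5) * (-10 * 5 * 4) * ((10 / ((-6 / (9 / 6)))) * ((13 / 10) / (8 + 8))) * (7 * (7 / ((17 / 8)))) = 9555 / 17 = 562.06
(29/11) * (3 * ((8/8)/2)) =87/22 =3.95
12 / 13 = 0.92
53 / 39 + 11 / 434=23431 / 16926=1.38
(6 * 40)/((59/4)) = 960/59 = 16.27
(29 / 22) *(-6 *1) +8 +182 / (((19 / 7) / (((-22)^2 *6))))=40696675 / 209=194720.93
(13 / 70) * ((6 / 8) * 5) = 39 / 56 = 0.70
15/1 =15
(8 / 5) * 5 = 8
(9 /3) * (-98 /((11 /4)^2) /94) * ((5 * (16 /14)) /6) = -2240 /5687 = -0.39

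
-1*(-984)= 984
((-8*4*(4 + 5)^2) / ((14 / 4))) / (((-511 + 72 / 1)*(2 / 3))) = 7776 / 3073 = 2.53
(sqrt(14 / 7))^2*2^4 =32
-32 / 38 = -16 / 19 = -0.84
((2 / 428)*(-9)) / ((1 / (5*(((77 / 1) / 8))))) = -3465 / 1712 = -2.02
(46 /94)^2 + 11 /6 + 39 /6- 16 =-49220 /6627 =-7.43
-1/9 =-0.11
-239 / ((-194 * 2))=239 / 388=0.62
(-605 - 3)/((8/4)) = -304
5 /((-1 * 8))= -5 /8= -0.62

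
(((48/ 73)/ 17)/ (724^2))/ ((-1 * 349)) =-3/ 14189083949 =-0.00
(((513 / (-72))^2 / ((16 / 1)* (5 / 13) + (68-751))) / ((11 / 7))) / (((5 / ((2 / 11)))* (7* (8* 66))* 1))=-4693 / 9993786880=-0.00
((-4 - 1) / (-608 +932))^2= 25 / 104976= 0.00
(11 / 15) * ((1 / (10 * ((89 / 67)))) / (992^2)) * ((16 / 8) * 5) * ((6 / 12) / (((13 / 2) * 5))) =737 / 85392153600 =0.00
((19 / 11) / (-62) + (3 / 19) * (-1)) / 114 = -0.00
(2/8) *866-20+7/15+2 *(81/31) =188039/930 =202.19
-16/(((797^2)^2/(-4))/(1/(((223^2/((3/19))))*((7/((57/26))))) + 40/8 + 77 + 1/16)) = 23767080716/1825931176677102859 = 0.00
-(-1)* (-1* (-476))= 476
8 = 8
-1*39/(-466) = 39/466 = 0.08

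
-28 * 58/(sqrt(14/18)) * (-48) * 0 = 0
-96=-96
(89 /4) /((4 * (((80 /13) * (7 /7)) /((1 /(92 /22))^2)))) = 139997 /2708480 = 0.05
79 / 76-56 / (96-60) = -353 / 684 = -0.52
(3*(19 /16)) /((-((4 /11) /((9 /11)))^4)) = -91.30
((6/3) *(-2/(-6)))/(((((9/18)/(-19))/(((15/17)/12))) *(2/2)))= -95/51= -1.86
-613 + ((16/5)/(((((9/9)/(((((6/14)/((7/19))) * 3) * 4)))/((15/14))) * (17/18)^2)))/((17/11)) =-974495843/1685159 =-578.28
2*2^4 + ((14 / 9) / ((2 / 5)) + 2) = 341 / 9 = 37.89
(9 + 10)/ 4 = 19/ 4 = 4.75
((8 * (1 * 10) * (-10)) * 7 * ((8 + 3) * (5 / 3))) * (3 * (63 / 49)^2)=-3564000 / 7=-509142.86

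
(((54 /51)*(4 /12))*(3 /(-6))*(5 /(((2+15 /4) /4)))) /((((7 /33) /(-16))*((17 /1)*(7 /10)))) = 1267200 /325703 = 3.89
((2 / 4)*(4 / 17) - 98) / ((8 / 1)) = -208 / 17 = -12.24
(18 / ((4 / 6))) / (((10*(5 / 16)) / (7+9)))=3456 / 25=138.24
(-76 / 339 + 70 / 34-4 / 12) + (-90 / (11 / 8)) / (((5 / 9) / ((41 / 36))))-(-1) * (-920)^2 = 17882474728 / 21131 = 846267.32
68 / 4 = 17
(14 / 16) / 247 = 7 / 1976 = 0.00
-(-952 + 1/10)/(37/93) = 2392.61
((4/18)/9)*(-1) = -2/81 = -0.02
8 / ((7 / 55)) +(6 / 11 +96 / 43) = 217318 / 3311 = 65.64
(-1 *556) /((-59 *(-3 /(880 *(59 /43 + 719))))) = -15155937280 /7611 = -1991320.10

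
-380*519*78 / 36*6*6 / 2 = -7691580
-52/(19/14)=-728/19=-38.32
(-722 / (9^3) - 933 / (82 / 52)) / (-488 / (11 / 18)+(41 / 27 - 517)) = 97425262 / 216012231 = 0.45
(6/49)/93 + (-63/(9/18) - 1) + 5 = -185316/1519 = -122.00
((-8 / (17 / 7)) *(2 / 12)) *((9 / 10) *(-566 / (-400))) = -5943 / 8500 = -0.70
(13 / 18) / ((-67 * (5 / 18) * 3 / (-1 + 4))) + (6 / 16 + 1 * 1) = 3581 / 2680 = 1.34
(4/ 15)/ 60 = 1/ 225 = 0.00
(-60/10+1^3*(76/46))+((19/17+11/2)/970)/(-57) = -12532745/2882452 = -4.35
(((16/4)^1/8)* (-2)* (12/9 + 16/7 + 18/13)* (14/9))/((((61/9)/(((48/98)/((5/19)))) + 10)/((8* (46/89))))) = -152817152/64774645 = -2.36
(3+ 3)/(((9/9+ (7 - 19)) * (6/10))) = -0.91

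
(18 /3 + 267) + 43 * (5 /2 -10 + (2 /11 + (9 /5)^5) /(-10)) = -22607276 /171875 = -131.53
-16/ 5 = -3.20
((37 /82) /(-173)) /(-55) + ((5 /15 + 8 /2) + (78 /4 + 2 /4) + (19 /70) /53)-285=-113178699784 /434197995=-260.66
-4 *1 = -4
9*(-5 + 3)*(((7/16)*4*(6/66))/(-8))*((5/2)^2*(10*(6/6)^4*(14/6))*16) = 18375/22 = 835.23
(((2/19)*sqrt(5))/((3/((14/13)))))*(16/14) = 0.10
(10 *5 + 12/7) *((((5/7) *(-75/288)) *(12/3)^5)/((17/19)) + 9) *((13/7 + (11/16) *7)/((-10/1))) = 3280437303/466480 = 7032.32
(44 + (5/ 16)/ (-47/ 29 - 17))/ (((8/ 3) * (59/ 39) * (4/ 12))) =988039/ 30208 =32.71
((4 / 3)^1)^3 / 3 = 64 / 81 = 0.79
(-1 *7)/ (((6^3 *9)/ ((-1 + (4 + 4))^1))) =-0.03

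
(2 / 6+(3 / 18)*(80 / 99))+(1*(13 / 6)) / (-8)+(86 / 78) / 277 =3442249 / 17111952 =0.20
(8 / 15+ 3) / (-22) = -0.16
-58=-58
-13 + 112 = 99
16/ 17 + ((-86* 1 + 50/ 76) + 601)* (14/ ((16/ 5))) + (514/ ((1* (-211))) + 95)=2349.51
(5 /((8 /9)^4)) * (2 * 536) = 2197935 /256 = 8585.68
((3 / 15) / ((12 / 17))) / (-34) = -1 / 120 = -0.01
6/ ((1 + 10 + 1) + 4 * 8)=3/ 22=0.14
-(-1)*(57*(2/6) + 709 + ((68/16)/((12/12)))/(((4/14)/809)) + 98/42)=306341/24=12764.21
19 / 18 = 1.06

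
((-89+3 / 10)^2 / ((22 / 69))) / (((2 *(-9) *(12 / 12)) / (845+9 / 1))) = -7726858349 / 6600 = -1170736.11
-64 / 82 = -32 / 41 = -0.78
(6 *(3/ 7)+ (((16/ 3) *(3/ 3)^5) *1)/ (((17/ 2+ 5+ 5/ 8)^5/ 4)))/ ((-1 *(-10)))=497464838443/ 1934556938265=0.26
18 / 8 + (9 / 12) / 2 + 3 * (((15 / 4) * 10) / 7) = 1047 / 56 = 18.70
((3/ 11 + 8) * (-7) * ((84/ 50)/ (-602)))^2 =3651921/ 139830625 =0.03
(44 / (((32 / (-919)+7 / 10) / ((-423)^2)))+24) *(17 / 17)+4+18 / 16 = 578815267849 / 48904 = 11835744.88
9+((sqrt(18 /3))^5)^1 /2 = 9+18 * sqrt(6) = 53.09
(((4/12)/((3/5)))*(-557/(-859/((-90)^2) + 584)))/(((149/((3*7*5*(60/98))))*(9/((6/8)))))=-93993750/4932911263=-0.02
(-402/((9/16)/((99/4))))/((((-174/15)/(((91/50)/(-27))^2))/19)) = 115958843/880875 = 131.64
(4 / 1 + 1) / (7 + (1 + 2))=1 / 2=0.50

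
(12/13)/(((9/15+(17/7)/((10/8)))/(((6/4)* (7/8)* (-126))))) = -138915/2314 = -60.03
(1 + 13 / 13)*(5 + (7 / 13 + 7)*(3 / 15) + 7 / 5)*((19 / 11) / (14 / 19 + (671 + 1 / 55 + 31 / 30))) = 2226648 / 54838979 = 0.04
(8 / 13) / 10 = 4 / 65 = 0.06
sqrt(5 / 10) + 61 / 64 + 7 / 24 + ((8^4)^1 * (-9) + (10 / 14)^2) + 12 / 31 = -10750687135 / 291648 + sqrt(2) / 2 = -36861.15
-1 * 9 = -9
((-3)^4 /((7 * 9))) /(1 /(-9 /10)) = -1.16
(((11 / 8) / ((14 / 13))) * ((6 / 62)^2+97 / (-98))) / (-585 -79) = 13203905 / 7003829504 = 0.00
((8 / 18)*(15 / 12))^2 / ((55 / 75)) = 125 / 297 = 0.42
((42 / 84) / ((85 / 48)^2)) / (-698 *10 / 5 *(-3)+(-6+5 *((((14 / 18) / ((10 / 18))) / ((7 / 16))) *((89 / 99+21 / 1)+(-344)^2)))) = 57024 / 678763209625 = 0.00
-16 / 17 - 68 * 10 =-680.94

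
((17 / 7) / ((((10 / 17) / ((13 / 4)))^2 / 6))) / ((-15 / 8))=-237.23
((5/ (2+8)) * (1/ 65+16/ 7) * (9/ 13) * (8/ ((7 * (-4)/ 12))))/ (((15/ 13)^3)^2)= -39871156/ 34453125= -1.16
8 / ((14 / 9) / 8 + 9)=0.87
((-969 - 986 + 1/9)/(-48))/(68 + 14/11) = 0.59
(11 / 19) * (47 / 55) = 47 / 95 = 0.49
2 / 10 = 1 / 5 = 0.20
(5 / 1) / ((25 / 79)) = 15.80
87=87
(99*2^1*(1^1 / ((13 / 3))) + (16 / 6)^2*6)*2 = 6892 / 39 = 176.72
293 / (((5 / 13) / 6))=22854 / 5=4570.80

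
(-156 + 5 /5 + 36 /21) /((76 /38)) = -1073 /14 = -76.64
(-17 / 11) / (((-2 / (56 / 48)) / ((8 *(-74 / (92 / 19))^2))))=58810871 / 34914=1684.45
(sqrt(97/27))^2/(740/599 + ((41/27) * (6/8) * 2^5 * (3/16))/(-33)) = 3.49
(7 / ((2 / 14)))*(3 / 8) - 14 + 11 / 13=543 / 104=5.22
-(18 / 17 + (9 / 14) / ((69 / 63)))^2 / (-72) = 184041 / 4892192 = 0.04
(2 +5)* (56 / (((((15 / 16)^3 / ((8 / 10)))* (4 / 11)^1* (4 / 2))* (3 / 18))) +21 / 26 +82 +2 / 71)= 38624991517 / 10383750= 3719.75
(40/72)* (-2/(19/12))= -40/57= -0.70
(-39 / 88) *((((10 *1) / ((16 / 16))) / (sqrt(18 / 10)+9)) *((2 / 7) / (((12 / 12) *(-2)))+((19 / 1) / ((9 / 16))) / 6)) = -337025 / 121968+67405 *sqrt(5) / 365904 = -2.35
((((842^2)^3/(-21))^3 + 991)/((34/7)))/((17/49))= -45249902419367842708980967858008202820424565974889933/15606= -2899519570637437056835894000000000000000000000000.00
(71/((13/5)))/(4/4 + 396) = 0.07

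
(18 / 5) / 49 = 18 / 245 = 0.07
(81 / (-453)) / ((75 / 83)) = -747 / 3775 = -0.20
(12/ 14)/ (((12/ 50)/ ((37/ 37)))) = 25/ 7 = 3.57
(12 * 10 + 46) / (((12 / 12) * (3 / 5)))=830 / 3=276.67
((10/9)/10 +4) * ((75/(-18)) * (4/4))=-17.13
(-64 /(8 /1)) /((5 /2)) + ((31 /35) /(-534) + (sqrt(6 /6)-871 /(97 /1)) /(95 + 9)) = -154530473 /47136180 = -3.28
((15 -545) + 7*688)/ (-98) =-2143/ 49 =-43.73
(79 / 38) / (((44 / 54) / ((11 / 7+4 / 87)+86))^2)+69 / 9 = 54674801832901 / 2273747784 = 24046.12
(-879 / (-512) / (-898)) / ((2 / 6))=-2637 / 459776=-0.01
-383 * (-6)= 2298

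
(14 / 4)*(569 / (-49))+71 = 425 / 14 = 30.36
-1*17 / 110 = -17 / 110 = -0.15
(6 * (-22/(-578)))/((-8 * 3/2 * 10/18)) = -99/2890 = -0.03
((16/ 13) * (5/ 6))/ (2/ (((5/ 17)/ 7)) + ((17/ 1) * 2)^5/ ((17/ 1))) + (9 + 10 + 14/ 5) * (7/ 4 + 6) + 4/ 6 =294669563833/ 1737267740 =169.62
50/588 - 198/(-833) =1613/4998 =0.32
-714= -714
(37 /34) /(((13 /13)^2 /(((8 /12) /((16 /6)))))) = 37 /136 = 0.27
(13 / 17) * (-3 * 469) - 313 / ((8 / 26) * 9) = -727649 / 612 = -1188.97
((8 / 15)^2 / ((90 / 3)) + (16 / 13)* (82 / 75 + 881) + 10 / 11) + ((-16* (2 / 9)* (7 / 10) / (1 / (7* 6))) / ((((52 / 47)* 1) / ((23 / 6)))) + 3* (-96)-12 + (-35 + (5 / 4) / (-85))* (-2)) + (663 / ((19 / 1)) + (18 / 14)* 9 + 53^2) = 7310893165327 / 2182430250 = 3349.89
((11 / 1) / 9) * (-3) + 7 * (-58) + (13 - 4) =-1202 / 3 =-400.67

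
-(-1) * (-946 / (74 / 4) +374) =11946 / 37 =322.86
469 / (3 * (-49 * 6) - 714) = -67 / 228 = -0.29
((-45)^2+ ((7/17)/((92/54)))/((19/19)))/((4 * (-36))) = -175971/12512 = -14.06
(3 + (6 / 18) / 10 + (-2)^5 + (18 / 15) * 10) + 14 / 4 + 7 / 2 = -299 / 30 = -9.97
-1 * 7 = -7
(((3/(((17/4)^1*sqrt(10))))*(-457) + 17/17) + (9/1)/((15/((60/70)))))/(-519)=-53/18165 + 914*sqrt(10)/14705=0.19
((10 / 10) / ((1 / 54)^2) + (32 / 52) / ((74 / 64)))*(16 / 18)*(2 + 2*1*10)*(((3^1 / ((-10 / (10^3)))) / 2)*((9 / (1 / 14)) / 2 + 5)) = -839466636800 / 1443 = -581750961.05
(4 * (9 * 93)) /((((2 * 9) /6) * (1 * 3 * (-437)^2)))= 372 /190969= 0.00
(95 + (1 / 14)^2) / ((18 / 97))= 200693 / 392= 511.97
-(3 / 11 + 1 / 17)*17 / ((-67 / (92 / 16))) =713 / 1474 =0.48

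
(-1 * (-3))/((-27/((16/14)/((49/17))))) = -136/3087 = -0.04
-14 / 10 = -7 / 5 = -1.40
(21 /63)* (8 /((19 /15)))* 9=360 /19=18.95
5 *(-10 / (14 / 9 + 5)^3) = -36450 / 205379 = -0.18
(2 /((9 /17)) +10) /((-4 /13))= -403 /9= -44.78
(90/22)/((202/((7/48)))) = 105/35552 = 0.00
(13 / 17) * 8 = 104 / 17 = 6.12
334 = 334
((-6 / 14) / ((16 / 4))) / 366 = -1 / 3416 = -0.00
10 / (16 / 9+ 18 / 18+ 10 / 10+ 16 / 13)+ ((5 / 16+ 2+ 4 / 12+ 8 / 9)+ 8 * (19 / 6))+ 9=1681969 / 42192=39.86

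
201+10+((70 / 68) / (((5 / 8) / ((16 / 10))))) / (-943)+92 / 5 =18387333 / 80155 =229.40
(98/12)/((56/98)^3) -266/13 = 116347/4992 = 23.31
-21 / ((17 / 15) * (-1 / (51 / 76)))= 945 / 76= 12.43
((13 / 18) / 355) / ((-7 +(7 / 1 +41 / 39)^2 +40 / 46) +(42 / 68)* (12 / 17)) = 0.00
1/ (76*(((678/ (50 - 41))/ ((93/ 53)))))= 279/ 910328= 0.00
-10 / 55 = -2 / 11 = -0.18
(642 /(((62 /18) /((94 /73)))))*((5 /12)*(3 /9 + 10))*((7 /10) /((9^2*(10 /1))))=35203 /39420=0.89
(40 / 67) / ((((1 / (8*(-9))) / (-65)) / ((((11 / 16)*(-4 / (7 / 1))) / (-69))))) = 171600 / 10787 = 15.91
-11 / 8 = -1.38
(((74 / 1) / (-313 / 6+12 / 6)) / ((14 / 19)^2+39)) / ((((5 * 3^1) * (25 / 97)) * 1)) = -5182516 / 537096875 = -0.01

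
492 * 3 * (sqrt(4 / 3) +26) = 984 * sqrt(3) +38376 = 40080.34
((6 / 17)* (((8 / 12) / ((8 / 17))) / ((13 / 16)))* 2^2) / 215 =32 / 2795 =0.01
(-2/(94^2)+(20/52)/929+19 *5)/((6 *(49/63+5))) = 15206543049/5549043344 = 2.74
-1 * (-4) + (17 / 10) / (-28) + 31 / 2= 5443 / 280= 19.44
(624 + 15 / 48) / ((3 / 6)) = 9989 / 8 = 1248.62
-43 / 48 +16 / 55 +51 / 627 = -26263 / 50160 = -0.52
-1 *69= -69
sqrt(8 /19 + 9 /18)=0.96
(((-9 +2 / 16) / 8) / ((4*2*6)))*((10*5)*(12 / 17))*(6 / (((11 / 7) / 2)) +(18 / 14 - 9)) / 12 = 1775 / 335104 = 0.01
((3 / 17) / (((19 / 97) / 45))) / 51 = 4365 / 5491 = 0.79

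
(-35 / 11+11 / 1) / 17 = 86 / 187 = 0.46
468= 468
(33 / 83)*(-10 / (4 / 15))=-2475 / 166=-14.91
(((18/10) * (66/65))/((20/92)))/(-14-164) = -6831/144625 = -0.05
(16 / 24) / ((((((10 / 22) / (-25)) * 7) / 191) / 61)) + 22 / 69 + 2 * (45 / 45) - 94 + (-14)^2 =-29426644 / 483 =-60924.73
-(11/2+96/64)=-7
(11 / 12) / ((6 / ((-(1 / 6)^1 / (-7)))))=11 / 3024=0.00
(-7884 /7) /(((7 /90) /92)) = -65279520 /49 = -1332235.10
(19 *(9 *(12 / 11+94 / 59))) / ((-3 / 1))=-99294 / 649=-153.00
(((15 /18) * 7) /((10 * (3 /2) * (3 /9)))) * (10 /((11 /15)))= 175 /11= 15.91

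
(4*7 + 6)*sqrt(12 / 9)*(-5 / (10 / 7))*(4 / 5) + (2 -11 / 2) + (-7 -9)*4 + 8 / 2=-952*sqrt(3) / 15 -127 / 2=-173.43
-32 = -32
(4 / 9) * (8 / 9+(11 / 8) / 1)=163 / 162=1.01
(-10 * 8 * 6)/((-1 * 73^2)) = 480/5329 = 0.09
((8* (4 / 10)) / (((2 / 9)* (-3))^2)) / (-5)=-36 / 25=-1.44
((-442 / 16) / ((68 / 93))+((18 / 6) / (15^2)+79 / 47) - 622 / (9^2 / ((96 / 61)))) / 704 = -2983161329 / 43596748800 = -0.07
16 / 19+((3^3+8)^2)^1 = 23291 / 19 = 1225.84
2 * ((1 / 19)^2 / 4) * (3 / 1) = 0.00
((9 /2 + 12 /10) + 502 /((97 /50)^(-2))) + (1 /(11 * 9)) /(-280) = 6566269123 /3465000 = 1895.03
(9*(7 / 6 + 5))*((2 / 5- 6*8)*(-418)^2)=-2307929316 / 5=-461585863.20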